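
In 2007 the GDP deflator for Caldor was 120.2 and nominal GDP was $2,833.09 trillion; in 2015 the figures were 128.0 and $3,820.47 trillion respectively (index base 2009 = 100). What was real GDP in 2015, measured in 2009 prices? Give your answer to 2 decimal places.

$2,984.74 trillion

Real GDP = Nominal / (GDP deflator/100) = 3820.47 / 1.280 = 2984.74.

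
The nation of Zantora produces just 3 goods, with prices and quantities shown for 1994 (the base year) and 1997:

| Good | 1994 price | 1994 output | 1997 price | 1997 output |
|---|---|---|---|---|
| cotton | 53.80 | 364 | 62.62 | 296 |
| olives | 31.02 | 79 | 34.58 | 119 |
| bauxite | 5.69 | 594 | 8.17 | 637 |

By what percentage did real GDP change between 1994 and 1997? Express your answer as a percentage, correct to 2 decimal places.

Real GDP 1994 = Nominal GDP 1994 = 53.80·364 + 31.02·79 + 5.69·594 = 25413.64.
Real GDP 1997 (at 1994 prices) = 53.80·296 + 31.02·119 + 5.69·637 = 23240.71.
Real growth = 23240.71/25413.64 − 1 = -0.0855.

-8.55%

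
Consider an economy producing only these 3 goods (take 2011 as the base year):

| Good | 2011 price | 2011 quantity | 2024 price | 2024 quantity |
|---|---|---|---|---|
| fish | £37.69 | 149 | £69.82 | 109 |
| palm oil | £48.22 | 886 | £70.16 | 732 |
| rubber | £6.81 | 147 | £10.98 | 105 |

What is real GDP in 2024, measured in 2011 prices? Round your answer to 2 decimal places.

Real GDP 2024 = Σ (p_2011 × q_2024) = 37.69·109 + 48.22·732 + 6.81·105 = 40120.30.

£40120.30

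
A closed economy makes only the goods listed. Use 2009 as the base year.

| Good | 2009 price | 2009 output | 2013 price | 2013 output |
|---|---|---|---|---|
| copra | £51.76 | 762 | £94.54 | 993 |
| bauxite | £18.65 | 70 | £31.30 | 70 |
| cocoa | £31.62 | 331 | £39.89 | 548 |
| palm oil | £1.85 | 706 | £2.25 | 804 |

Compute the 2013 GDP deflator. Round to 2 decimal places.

Nominal GDP 2013 = 94.54·993 + 31.30·70 + 39.89·548 + 2.25·804 = 119737.94.
Real GDP 2013 (at 2009 prices) = 51.76·993 + 18.65·70 + 31.62·548 + 1.85·804 = 71518.34.
Deflator = Nominal/Real × 100 = 119737.94/71518.34 × 100 = 167.423.

167.42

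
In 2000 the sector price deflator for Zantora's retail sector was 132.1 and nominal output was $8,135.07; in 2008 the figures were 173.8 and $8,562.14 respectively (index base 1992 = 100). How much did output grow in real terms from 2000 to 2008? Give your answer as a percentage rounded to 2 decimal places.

Real output 2000 = 8135.07 / 1.321 = 6158.27.
Real output 2008 = 8562.14 / 1.738 = 4926.43.
Real growth = 4926.43 / 6158.27 − 1 = -0.2000.

-20.00%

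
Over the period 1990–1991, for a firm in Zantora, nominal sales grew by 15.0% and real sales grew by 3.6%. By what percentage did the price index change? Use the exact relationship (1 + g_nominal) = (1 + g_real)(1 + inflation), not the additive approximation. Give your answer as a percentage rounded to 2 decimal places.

11.00%

(1 + g_nom) = (1 + g_real)(1 + π), so π = 1.1500 / 1.0360 − 1 = 0.11004.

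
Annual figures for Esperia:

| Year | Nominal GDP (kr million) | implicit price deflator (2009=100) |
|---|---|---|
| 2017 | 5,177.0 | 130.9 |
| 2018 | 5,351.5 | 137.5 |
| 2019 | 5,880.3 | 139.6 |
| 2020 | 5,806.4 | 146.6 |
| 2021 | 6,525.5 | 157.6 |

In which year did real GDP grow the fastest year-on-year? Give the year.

2018: real = 5351.5/1.375 = 3892.00; growth vs 2017 (3954.93) = -1.59%.
2019: real = 5880.3/1.396 = 4212.25; growth vs 2018 (3892.00) = 8.23%.
2020: real = 5806.4/1.466 = 3960.71; growth vs 2019 (4212.25) = -5.97%.
2021: real = 6525.5/1.576 = 4140.55; growth vs 2020 (3960.71) = 4.54%.

2019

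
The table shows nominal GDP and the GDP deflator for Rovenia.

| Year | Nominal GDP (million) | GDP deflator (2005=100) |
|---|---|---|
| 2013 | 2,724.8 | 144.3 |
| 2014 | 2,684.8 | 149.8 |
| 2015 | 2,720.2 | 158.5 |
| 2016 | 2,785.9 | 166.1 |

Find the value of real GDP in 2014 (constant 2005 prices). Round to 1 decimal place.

1,792.3 million

Real GDP 2014 = 2684.8 / 1.498 = 1792.26.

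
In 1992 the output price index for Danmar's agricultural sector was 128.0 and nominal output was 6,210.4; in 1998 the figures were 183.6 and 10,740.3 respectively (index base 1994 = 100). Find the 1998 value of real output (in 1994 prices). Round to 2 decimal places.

5,849.84

Real output = Nominal / (output price index/100) = 10740.3 / 1.836 = 5849.84.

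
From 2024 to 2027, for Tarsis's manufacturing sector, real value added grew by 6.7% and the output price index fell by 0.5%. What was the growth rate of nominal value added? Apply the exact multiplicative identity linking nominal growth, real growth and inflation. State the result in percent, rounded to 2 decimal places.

6.17%

(1 + g_nom) = (1 + g_real)(1 + π) = 1.0670 × 0.9950 = 1.06167.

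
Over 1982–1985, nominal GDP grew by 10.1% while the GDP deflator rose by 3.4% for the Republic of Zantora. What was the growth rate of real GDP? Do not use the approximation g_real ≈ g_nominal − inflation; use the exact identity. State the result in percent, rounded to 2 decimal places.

(1 + g_nom) = (1 + g_real)(1 + π), so g_real = 1.1010 / 1.0340 − 1 = 0.06480.

6.48%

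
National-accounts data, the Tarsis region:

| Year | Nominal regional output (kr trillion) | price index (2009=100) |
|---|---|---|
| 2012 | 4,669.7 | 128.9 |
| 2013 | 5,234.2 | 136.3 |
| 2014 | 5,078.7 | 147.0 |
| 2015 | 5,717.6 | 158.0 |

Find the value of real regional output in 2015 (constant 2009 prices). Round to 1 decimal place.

kr 3,618.7 trillion

Real regional output 2015 = 5717.6 / 1.580 = 3618.73.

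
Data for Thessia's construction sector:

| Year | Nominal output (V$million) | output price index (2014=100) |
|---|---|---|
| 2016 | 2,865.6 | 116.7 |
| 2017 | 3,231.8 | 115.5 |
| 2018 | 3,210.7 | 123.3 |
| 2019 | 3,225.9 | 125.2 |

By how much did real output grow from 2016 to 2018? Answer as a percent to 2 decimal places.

Real output 2016 = 2865.6/1.167 = 2455.53.
Real output 2018 = 3210.7/1.233 = 2603.97.
Change = 2603.97/2455.53 − 1 = 0.0605.

6.05%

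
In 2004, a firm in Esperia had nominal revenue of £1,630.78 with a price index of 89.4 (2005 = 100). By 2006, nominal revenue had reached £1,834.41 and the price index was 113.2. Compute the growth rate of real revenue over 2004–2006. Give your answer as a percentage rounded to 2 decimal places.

-11.16%

Real revenue 2004 = 1630.78 / 0.894 = 1824.14.
Real revenue 2006 = 1834.41 / 1.132 = 1620.50.
Real growth = 1620.50 / 1824.14 − 1 = -0.1116.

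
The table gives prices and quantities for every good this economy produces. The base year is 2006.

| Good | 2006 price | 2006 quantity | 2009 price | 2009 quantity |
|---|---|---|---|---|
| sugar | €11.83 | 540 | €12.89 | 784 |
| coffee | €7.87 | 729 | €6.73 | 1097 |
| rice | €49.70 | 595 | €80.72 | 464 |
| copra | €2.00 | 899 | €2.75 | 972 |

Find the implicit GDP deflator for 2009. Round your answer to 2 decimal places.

134.26

Nominal GDP 2009 = 12.89·784 + 6.73·1097 + 80.72·464 + 2.75·972 = 57615.65.
Real GDP 2009 (at 2006 prices) = 11.83·784 + 7.87·1097 + 49.70·464 + 2.00·972 = 42912.91.
Deflator = Nominal/Real × 100 = 57615.65/42912.91 × 100 = 134.262.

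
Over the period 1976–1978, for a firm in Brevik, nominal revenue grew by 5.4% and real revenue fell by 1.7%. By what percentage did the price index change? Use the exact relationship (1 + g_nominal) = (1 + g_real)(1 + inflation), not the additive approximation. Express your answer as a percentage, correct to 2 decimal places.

7.22%

(1 + g_nom) = (1 + g_real)(1 + π), so π = 1.0540 / 0.9830 − 1 = 0.07223.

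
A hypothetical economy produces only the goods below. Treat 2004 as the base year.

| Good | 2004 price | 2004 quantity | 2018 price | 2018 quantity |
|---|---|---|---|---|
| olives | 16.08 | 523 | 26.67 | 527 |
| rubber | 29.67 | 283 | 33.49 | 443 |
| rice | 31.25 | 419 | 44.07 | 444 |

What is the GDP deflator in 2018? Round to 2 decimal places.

Nominal GDP 2018 = 26.67·527 + 33.49·443 + 44.07·444 = 48458.24.
Real GDP 2018 (at 2004 prices) = 16.08·527 + 29.67·443 + 31.25·444 = 35492.97.
Deflator = Nominal/Real × 100 = 48458.24/35492.97 × 100 = 136.529.

136.53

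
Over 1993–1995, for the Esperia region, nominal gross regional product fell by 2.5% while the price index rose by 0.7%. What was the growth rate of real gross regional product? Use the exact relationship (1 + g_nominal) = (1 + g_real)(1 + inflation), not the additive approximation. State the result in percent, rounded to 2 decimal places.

(1 + g_nom) = (1 + g_real)(1 + π), so g_real = 0.9750 / 1.0070 − 1 = -0.03178.

-3.18%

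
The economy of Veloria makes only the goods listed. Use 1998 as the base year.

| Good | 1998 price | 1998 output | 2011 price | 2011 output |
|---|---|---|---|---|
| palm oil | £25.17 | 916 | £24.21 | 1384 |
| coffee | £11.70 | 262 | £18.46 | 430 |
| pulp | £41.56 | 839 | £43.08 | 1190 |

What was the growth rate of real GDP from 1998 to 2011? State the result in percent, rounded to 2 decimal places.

46.45%

Real GDP 1998 = Nominal GDP 1998 = 25.17·916 + 11.70·262 + 41.56·839 = 60989.96.
Real GDP 2011 (at 1998 prices) = 25.17·1384 + 11.70·430 + 41.56·1190 = 89322.68.
Real growth = 89322.68/60989.96 − 1 = 0.4645.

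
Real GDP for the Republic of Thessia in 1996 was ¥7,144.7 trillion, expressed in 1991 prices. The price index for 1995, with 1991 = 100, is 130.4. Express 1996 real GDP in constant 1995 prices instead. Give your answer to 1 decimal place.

¥9,316.7 trillion

Real GDP in 1995 prices = Real GDP in 1991 prices × (P_1995/P_1991) = 7144.7 × 1.304 = 9316.69.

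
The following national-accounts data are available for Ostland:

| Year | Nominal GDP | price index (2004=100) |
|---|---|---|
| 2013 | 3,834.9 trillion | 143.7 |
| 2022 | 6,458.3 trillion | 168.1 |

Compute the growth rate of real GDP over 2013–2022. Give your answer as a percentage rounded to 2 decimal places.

Real GDP 2013 = 3834.9 / 1.437 = 2668.68.
Real GDP 2022 = 6458.3 / 1.681 = 3841.94.
Real growth = 3841.94 / 2668.68 − 1 = 0.4396.

43.96%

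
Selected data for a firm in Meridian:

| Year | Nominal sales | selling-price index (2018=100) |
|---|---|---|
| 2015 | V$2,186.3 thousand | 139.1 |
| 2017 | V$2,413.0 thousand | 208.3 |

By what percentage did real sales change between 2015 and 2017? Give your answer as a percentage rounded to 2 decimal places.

Real sales 2015 = 2186.3 / 1.391 = 1571.75.
Real sales 2017 = 2413.0 / 2.083 = 1158.43.
Real growth = 1158.43 / 1571.75 − 1 = -0.2630.

-26.30%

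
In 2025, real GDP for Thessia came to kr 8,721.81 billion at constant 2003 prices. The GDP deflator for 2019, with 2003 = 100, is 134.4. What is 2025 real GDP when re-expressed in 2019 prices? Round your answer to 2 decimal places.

Real GDP in 2019 prices = Real GDP in 2003 prices × (P_2019/P_2003) = 8721.81 × 1.344 = 11722.11.

kr 11,722.11 billion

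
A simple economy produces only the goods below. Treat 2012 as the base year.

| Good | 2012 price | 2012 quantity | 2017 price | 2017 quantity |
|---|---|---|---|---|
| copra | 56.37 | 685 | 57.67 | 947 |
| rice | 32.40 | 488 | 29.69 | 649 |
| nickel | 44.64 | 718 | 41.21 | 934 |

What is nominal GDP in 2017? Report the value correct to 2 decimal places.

Nominal GDP 2017 = Σ (p_2017 × q_2017) = 57.67·947 + 29.69·649 + 41.21·934 = 112372.44.

112372.44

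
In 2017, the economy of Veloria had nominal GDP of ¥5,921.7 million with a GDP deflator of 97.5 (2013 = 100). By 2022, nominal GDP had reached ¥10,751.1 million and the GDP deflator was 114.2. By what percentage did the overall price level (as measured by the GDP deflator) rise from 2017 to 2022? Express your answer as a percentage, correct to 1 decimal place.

Price-level change = 114.2 / 97.5 − 1 = 0.1713.

17.1%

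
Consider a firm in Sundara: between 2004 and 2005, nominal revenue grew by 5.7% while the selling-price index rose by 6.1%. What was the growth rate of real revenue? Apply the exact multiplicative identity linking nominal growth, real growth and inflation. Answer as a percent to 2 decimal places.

(1 + g_nom) = (1 + g_real)(1 + π), so g_real = 1.0570 / 1.0610 − 1 = -0.00377.

-0.38%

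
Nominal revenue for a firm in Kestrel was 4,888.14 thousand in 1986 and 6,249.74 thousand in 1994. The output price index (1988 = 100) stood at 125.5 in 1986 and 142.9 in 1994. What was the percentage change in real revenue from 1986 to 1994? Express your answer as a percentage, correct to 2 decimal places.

Real revenue 1986 = 4888.14 / 1.255 = 3894.93.
Real revenue 1994 = 6249.74 / 1.429 = 4373.51.
Real growth = 4373.51 / 3894.93 − 1 = 0.1229.

12.29%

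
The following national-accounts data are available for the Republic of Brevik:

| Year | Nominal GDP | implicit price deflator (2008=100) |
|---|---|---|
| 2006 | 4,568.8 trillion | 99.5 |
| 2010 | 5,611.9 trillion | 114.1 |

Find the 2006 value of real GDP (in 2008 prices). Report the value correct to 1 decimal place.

Real GDP = Nominal / (implicit price deflator/100) = 4568.8 / 0.995 = 4591.76.

4,591.8 trillion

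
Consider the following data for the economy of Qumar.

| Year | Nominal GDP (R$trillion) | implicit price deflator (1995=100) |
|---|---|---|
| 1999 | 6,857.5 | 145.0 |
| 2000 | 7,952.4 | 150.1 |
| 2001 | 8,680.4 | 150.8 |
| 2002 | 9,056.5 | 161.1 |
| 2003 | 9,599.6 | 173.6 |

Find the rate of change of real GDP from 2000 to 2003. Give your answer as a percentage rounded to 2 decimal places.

4.37%

Real GDP 2000 = 7952.4/1.501 = 5298.07.
Real GDP 2003 = 9599.6/1.736 = 5529.72.
Change = 5529.72/5298.07 − 1 = 0.0437.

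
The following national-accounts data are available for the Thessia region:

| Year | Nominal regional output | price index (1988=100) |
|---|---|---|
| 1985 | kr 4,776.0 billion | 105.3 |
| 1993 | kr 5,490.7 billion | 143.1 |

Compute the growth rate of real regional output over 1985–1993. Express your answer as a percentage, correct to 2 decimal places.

Deflate each year: 1985 → 4776.0/1.053 = 4535.61; 1993 → 5490.7/1.431 = 3836.97.
So real regional output changed by 3836.97/4535.61 − 1 = -0.1540, i.e. -15.40%.

-15.40%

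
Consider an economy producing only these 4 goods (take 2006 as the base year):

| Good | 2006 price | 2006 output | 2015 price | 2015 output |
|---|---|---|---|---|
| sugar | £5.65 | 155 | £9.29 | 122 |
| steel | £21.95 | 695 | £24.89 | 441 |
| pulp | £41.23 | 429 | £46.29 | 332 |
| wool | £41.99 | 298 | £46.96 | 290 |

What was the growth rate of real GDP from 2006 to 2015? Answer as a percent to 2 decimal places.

-21.79%

Real GDP 2006 = Nominal GDP 2006 = 5.65·155 + 21.95·695 + 41.23·429 + 41.99·298 = 46331.69.
Real GDP 2015 (at 2006 prices) = 5.65·122 + 21.95·441 + 41.23·332 + 41.99·290 = 36234.71.
Real growth = 36234.71/46331.69 − 1 = -0.2179.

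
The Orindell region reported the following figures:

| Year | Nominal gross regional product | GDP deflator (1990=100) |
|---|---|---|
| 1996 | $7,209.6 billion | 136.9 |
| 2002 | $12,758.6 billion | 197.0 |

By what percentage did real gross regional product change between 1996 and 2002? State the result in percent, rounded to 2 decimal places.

Deflate each year: 1996 → 7209.6/1.369 = 5266.33; 2002 → 12758.6/1.970 = 6476.45.
So real gross regional product changed by 6476.45/5266.33 − 1 = 0.2298, i.e. 22.98%.

22.98%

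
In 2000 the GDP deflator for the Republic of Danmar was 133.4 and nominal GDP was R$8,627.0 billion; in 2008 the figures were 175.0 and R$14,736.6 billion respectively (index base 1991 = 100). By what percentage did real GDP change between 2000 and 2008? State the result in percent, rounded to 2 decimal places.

Deflate each year: 2000 → 8627.0/1.334 = 6467.02; 2008 → 14736.6/1.750 = 8420.91.
So real GDP changed by 8420.91/6467.02 − 1 = 0.3021, i.e. 30.21%.

30.21%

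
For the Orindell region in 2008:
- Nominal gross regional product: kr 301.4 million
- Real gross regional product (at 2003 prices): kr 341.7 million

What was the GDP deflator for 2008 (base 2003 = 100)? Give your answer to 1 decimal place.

GDP deflator = (Nominal / Real) × 100 = 301.4 / 341.7 × 100 = 88.21.

88.2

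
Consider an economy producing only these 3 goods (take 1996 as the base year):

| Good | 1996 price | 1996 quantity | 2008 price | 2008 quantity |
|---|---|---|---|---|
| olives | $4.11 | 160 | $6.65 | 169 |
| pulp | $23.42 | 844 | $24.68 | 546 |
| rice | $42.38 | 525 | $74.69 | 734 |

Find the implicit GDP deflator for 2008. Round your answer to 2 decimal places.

155.69

Nominal GDP 2008 = 6.65·169 + 24.68·546 + 74.69·734 = 69421.59.
Real GDP 2008 (at 1996 prices) = 4.11·169 + 23.42·546 + 42.38·734 = 44588.83.
Deflator = Nominal/Real × 100 = 69421.59/44588.83 × 100 = 155.693.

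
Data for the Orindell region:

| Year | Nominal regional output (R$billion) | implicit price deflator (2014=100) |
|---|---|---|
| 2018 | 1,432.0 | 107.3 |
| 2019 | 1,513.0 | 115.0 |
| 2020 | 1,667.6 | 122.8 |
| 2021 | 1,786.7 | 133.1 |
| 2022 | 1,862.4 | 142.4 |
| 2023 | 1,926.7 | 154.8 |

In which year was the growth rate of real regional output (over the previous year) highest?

2019: real = 1513.0/1.150 = 1315.65; growth vs 2018 (1334.58) = -1.42%.
2020: real = 1667.6/1.228 = 1357.98; growth vs 2019 (1315.65) = 3.22%.
2021: real = 1786.7/1.331 = 1342.37; growth vs 2020 (1357.98) = -1.15%.
2022: real = 1862.4/1.424 = 1307.87; growth vs 2021 (1342.37) = -2.57%.
2023: real = 1926.7/1.548 = 1244.64; growth vs 2022 (1307.87) = -4.83%.

2020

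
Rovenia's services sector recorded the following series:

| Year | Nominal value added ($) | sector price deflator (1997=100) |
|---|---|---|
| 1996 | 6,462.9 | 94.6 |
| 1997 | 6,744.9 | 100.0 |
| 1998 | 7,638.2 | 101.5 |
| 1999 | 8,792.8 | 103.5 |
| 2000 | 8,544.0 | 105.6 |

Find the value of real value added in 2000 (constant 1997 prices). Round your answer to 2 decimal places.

$8,090.91

Real value added 2000 = 8544.0 / 1.056 = 8090.91.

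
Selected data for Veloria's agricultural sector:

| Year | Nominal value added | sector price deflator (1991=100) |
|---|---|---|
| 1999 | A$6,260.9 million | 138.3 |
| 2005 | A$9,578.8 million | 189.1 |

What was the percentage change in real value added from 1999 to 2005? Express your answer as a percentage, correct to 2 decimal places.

Deflate each year: 1999 → 6260.9/1.383 = 4527.04; 2005 → 9578.8/1.891 = 5065.47.
So real value added changed by 5065.47/4527.04 − 1 = 0.1189, i.e. 11.89%.

11.89%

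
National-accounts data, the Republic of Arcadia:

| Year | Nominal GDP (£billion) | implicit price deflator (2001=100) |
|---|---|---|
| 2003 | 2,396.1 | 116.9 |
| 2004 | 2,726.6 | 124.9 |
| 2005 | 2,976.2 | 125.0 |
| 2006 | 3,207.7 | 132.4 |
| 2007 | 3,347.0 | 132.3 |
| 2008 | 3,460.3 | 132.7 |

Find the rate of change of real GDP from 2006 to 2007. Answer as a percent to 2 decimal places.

4.42%

Real GDP 2006 = 3207.7/1.324 = 2422.73.
Real GDP 2007 = 3347.0/1.323 = 2529.86.
Change = 2529.86/2422.73 − 1 = 0.0442.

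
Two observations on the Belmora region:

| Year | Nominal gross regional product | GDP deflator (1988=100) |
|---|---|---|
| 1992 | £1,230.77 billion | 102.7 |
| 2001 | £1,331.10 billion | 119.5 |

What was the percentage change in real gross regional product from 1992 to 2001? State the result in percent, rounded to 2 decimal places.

Real gross regional product 1992 = 1230.77 / 1.027 = 1198.41.
Real gross regional product 2001 = 1331.10 / 1.195 = 1113.89.
Real growth = 1113.89 / 1198.41 − 1 = -0.0705.

-7.05%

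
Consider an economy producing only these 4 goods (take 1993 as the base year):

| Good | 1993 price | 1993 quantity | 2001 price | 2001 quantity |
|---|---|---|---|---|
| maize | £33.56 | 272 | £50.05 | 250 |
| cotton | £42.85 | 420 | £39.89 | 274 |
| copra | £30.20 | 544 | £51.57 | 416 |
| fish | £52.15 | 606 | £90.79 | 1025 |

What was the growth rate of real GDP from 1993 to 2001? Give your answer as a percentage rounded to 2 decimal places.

14.62%

Real GDP 1993 = Nominal GDP 1993 = 33.56·272 + 42.85·420 + 30.20·544 + 52.15·606 = 75157.02.
Real GDP 2001 (at 1993 prices) = 33.56·250 + 42.85·274 + 30.20·416 + 52.15·1025 = 86147.85.
Real growth = 86147.85/75157.02 − 1 = 0.1462.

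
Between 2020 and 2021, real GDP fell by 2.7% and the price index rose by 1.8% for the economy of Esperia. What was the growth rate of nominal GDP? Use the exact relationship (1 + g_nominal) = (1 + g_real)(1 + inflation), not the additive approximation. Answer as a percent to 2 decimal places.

-0.95%

(1 + g_nom) = (1 + g_real)(1 + π) = 0.9730 × 1.0180 = 0.99051.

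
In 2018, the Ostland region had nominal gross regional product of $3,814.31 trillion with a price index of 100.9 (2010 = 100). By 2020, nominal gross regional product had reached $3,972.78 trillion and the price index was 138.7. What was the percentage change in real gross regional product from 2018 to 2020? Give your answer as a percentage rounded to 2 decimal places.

-24.23%

Deflate each year: 2018 → 3814.31/1.009 = 3780.29; 2020 → 3972.78/1.387 = 2864.30.
So real gross regional product changed by 2864.30/3780.29 − 1 = -0.2423, i.e. -24.23%.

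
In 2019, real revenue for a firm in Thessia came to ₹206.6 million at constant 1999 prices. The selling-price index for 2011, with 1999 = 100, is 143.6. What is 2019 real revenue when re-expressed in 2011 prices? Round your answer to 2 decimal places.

₹296.68 million

Real revenue in 2011 prices = Real revenue in 1999 prices × (P_2011/P_1999) = 206.6 × 1.436 = 296.68.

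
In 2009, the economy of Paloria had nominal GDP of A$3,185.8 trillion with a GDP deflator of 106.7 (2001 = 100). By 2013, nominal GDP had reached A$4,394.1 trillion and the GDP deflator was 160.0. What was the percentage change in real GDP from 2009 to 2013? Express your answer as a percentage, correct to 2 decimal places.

-8.02%

Real GDP 2009 = 3185.8 / 1.067 = 2985.75.
Real GDP 2013 = 4394.1 / 1.600 = 2746.31.
Real growth = 2746.31 / 2985.75 − 1 = -0.0802.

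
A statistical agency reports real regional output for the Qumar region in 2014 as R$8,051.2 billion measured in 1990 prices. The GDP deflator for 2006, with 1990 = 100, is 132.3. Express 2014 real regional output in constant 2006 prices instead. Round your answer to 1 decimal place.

Real regional output in 2006 prices = Real regional output in 1990 prices × (P_2006/P_1990) = 8051.2 × 1.323 = 10651.74.

R$10,651.7 billion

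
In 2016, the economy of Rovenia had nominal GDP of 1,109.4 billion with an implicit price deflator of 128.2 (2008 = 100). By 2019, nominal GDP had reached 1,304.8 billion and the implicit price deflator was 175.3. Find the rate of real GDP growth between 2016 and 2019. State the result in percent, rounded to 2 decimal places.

-13.99%

Real GDP 2016 = 1109.4 / 1.282 = 865.37.
Real GDP 2019 = 1304.8 / 1.753 = 744.32.
Real growth = 744.32 / 865.37 − 1 = -0.1399.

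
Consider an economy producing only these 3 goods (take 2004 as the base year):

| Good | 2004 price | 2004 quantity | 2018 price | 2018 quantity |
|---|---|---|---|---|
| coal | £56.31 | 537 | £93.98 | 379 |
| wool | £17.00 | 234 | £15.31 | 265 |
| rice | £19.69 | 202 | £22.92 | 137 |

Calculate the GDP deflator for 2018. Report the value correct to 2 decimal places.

150.00

Nominal GDP 2018 = 93.98·379 + 15.31·265 + 22.92·137 = 42815.61.
Real GDP 2018 (at 2004 prices) = 56.31·379 + 17.00·265 + 19.69·137 = 28544.02.
Deflator = Nominal/Real × 100 = 42815.61/28544.02 × 100 = 149.999.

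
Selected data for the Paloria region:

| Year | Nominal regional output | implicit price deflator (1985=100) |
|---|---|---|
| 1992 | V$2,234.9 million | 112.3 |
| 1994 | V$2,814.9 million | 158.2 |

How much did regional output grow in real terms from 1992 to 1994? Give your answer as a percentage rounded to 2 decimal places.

-10.59%

Deflate each year: 1992 → 2234.9/1.123 = 1990.12; 1994 → 2814.9/1.582 = 1779.33.
So real regional output changed by 1779.33/1990.12 − 1 = -0.1059, i.e. -10.59%.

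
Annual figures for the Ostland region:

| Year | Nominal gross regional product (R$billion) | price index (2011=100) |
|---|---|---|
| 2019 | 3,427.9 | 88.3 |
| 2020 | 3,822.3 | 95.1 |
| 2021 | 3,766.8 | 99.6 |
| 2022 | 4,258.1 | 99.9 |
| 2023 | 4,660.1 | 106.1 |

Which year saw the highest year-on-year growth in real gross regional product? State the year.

2022

2020: real = 3822.3/0.951 = 4019.24; growth vs 2019 (3882.11) = 3.53%.
2021: real = 3766.8/0.996 = 3781.93; growth vs 2020 (4019.24) = -5.90%.
2022: real = 4258.1/0.999 = 4262.36; growth vs 2021 (3781.93) = 12.70%.
2023: real = 4660.1/1.061 = 4392.18; growth vs 2022 (4262.36) = 3.05%.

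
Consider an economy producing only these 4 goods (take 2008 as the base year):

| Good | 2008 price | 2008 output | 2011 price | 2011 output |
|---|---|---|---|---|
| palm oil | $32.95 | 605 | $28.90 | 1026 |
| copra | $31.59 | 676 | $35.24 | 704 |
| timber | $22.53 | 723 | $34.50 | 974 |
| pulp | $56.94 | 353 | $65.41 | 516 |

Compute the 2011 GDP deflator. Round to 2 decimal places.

113.45

Nominal GDP 2011 = 28.90·1026 + 35.24·704 + 34.50·974 + 65.41·516 = 121814.92.
Real GDP 2011 (at 2008 prices) = 32.95·1026 + 31.59·704 + 22.53·974 + 56.94·516 = 107371.32.
Deflator = Nominal/Real × 100 = 121814.92/107371.32 × 100 = 113.452.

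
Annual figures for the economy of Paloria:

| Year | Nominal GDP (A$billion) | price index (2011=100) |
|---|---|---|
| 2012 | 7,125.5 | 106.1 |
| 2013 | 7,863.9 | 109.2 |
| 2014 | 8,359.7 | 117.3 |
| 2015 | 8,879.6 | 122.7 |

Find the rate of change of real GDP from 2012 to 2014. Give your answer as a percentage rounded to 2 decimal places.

Real GDP 2012 = 7125.5/1.061 = 6715.83.
Real GDP 2014 = 8359.7/1.173 = 7126.77.
Change = 7126.77/6715.83 − 1 = 0.0612.

6.12%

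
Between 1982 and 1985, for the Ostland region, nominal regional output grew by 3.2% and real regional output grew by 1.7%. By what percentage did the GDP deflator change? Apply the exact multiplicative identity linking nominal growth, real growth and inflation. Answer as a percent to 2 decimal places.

(1 + g_nom) = (1 + g_real)(1 + π), so π = 1.0320 / 1.0170 − 1 = 0.01475.

1.47%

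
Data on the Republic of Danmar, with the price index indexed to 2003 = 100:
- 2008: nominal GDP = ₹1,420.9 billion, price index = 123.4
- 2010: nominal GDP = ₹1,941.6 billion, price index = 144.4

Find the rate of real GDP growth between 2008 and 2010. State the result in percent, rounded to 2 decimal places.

16.77%

Deflate each year: 2008 → 1420.9/1.234 = 1151.46; 2010 → 1941.6/1.444 = 1344.60.
So real GDP changed by 1344.60/1151.46 − 1 = 0.1677, i.e. 16.77%.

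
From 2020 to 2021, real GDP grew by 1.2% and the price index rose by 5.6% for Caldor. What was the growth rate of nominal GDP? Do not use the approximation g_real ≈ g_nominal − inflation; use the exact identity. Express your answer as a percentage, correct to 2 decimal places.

(1 + g_nom) = (1 + g_real)(1 + π) = 1.0120 × 1.0560 = 1.06867.

6.87%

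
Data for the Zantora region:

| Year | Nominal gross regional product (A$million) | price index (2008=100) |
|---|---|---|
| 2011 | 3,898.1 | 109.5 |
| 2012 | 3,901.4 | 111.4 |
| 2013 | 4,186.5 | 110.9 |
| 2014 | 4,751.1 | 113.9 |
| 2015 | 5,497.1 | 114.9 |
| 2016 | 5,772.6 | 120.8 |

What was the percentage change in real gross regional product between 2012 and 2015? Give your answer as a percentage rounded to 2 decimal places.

Real gross regional product 2012 = 3901.4/1.114 = 3502.15.
Real gross regional product 2015 = 5497.1/1.149 = 4784.25.
Change = 4784.25/3502.15 − 1 = 0.3661.

36.61%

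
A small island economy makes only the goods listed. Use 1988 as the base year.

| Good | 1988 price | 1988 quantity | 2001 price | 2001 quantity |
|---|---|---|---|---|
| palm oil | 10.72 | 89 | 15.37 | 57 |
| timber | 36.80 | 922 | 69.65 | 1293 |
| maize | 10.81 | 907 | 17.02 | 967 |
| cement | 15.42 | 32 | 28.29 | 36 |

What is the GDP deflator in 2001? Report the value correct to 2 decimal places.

Nominal GDP 2001 = 15.37·57 + 69.65·1293 + 17.02·967 + 28.29·36 = 108410.32.
Real GDP 2001 (at 1988 prices) = 10.72·57 + 36.80·1293 + 10.81·967 + 15.42·36 = 59201.83.
Deflator = Nominal/Real × 100 = 108410.32/59201.83 × 100 = 183.120.

183.12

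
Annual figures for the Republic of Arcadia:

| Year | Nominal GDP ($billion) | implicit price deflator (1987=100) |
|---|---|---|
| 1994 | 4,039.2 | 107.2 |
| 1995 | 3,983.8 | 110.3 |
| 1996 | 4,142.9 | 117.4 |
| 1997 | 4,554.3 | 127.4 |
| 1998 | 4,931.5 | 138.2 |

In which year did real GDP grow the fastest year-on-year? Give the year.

1995: real = 3983.8/1.103 = 3611.79; growth vs 1994 (3767.91) = -4.14%.
1996: real = 4142.9/1.174 = 3528.88; growth vs 1995 (3611.79) = -2.30%.
1997: real = 4554.3/1.274 = 3574.80; growth vs 1996 (3528.88) = 1.30%.
1998: real = 4931.5/1.382 = 3568.38; growth vs 1997 (3574.80) = -0.18%.

1997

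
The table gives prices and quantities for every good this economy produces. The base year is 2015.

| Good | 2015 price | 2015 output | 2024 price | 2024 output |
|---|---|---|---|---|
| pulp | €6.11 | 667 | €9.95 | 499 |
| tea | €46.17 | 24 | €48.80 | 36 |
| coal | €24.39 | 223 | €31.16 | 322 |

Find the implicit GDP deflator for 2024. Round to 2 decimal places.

133.35

Nominal GDP 2024 = 9.95·499 + 48.80·36 + 31.16·322 = 16755.37.
Real GDP 2024 (at 2015 prices) = 6.11·499 + 46.17·36 + 24.39·322 = 12564.59.
Deflator = Nominal/Real × 100 = 16755.37/12564.59 × 100 = 133.354.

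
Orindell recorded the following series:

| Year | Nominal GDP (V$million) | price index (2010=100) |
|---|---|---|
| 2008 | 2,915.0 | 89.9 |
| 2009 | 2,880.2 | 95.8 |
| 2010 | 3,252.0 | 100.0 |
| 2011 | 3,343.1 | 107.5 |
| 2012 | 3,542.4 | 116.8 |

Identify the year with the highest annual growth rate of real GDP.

2010

2009: real = 2880.2/0.958 = 3006.47; growth vs 2008 (3242.49) = -7.28%.
2010: real = 3252.0/1.000 = 3252.00; growth vs 2009 (3006.47) = 8.17%.
2011: real = 3343.1/1.075 = 3109.86; growth vs 2010 (3252.00) = -4.37%.
2012: real = 3542.4/1.168 = 3032.88; growth vs 2011 (3109.86) = -2.48%.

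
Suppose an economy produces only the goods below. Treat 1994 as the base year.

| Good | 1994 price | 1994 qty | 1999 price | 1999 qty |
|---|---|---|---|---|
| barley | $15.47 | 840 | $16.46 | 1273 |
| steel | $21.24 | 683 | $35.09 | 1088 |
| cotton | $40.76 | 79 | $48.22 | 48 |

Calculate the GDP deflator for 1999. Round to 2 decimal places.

Nominal GDP 1999 = 16.46·1273 + 35.09·1088 + 48.22·48 = 61446.06.
Real GDP 1999 (at 1994 prices) = 15.47·1273 + 21.24·1088 + 40.76·48 = 44758.91.
Deflator = Nominal/Real × 100 = 61446.06/44758.91 × 100 = 137.282.

137.28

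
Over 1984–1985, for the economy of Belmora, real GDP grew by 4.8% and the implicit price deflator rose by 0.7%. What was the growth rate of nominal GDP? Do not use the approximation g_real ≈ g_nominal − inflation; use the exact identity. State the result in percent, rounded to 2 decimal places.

(1 + g_nom) = (1 + g_real)(1 + π) = 1.0480 × 1.0070 = 1.05534.

5.53%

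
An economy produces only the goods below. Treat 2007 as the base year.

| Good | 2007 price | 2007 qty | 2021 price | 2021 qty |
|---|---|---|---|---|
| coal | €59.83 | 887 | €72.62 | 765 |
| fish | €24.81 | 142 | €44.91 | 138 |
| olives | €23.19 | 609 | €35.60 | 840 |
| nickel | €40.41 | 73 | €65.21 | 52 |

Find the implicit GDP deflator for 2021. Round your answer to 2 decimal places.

Nominal GDP 2021 = 72.62·765 + 44.91·138 + 35.60·840 + 65.21·52 = 95046.80.
Real GDP 2021 (at 2007 prices) = 59.83·765 + 24.81·138 + 23.19·840 + 40.41·52 = 70774.65.
Deflator = Nominal/Real × 100 = 95046.80/70774.65 × 100 = 134.295.

134.29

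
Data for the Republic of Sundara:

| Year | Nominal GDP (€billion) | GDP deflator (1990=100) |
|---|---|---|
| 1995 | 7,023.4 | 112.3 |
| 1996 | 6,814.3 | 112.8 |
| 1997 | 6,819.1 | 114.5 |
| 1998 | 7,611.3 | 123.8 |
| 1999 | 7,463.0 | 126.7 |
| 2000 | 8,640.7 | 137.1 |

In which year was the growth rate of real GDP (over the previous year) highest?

1996: real = 6814.3/1.128 = 6041.05; growth vs 1995 (6254.14) = -3.41%.
1997: real = 6819.1/1.145 = 5955.55; growth vs 1996 (6041.05) = -1.42%.
1998: real = 7611.3/1.238 = 6148.06; growth vs 1997 (5955.55) = 3.23%.
1999: real = 7463.0/1.267 = 5890.29; growth vs 1998 (6148.06) = -4.19%.
2000: real = 8640.7/1.371 = 6302.48; growth vs 1999 (5890.29) = 7.00%.

2000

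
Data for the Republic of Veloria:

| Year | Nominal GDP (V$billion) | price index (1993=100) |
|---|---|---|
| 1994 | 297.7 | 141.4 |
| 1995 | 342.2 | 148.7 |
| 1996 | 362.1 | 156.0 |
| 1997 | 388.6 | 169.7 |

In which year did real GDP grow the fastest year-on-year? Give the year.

1995

1995: real = 342.2/1.487 = 230.13; growth vs 1994 (210.54) = 9.30%.
1996: real = 362.1/1.560 = 232.12; growth vs 1995 (230.13) = 0.86%.
1997: real = 388.6/1.697 = 228.99; growth vs 1996 (232.12) = -1.35%.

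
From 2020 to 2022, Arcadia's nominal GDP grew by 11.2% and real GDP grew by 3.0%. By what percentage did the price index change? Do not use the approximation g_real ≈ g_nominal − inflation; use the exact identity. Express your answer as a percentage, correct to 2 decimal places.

(1 + g_nom) = (1 + g_real)(1 + π), so π = 1.1120 / 1.0300 − 1 = 0.07961.

7.96%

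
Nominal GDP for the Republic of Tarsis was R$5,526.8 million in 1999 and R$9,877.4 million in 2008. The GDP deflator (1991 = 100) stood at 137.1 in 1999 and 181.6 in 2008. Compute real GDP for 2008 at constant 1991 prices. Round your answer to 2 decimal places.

Real GDP = Nominal / (GDP deflator/100) = 9877.4 / 1.816 = 5439.10.

R$5,439.10 million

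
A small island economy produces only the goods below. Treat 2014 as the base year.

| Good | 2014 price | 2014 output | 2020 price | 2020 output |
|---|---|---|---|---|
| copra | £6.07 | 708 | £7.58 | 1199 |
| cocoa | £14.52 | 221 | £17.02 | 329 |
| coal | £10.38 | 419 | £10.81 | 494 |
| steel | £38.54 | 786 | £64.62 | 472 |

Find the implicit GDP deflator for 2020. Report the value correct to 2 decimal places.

142.84

Nominal GDP 2020 = 7.58·1199 + 17.02·329 + 10.81·494 + 64.62·472 = 50528.78.
Real GDP 2020 (at 2014 prices) = 6.07·1199 + 14.52·329 + 10.38·494 + 38.54·472 = 35373.61.
Deflator = Nominal/Real × 100 = 50528.78/35373.61 × 100 = 142.843.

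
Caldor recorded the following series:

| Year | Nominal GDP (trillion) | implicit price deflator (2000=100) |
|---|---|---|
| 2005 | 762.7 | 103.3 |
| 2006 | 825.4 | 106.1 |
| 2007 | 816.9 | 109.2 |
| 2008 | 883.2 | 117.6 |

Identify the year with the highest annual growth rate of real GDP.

2006: real = 825.4/1.061 = 777.95; growth vs 2005 (738.33) = 5.37%.
2007: real = 816.9/1.092 = 748.08; growth vs 2006 (777.95) = -3.84%.
2008: real = 883.2/1.176 = 751.02; growth vs 2007 (748.08) = 0.39%.

2006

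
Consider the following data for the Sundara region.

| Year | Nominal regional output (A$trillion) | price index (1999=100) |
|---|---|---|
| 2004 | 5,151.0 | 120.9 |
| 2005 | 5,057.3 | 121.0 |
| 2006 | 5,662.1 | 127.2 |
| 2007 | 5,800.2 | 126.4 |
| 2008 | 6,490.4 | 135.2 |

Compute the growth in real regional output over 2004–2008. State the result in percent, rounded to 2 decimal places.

Real regional output 2004 = 5151.0/1.209 = 4260.55.
Real regional output 2008 = 6490.4/1.352 = 4800.59.
Change = 4800.59/4260.55 − 1 = 0.1268.

12.68%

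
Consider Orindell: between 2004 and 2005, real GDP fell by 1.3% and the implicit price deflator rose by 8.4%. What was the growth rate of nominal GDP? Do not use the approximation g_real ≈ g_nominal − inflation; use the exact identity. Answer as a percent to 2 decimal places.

6.99%

(1 + g_nom) = (1 + g_real)(1 + π) = 0.9870 × 1.0840 = 1.06991.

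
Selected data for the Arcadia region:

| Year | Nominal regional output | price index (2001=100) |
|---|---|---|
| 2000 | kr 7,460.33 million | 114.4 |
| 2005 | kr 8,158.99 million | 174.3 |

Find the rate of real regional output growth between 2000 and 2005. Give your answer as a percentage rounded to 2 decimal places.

Deflate each year: 2000 → 7460.33/1.144 = 6521.27; 2005 → 8158.99/1.743 = 4681.00.
So real regional output changed by 4681.00/6521.27 − 1 = -0.2822, i.e. -28.22%.

-28.22%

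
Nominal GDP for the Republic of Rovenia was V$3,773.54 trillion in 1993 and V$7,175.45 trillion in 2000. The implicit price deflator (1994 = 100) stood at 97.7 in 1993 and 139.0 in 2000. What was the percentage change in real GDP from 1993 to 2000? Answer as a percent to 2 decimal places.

33.65%

Real GDP 1993 = 3773.54 / 0.977 = 3862.37.
Real GDP 2000 = 7175.45 / 1.390 = 5162.19.
Real growth = 5162.19 / 3862.37 − 1 = 0.3365.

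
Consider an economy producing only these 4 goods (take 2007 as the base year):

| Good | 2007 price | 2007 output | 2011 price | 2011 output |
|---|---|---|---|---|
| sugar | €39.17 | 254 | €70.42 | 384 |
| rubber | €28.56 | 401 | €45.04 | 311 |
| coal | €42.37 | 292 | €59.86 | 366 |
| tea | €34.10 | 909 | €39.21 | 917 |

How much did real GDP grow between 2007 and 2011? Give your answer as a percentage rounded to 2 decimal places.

9.16%

Real GDP 2007 = Nominal GDP 2007 = 39.17·254 + 28.56·401 + 42.37·292 + 34.10·909 = 64770.68.
Real GDP 2011 (at 2007 prices) = 39.17·384 + 28.56·311 + 42.37·366 + 34.10·917 = 70700.56.
Real growth = 70700.56/64770.68 − 1 = 0.0916.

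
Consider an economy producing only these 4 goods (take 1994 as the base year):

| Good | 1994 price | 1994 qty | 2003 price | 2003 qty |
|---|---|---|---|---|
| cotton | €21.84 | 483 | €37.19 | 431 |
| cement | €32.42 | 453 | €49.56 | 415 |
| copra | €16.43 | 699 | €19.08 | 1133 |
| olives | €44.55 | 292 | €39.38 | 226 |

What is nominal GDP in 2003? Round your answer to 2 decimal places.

Nominal GDP 2003 = Σ (p_2003 × q_2003) = 37.19·431 + 49.56·415 + 19.08·1133 + 39.38·226 = 67113.81.

€67113.81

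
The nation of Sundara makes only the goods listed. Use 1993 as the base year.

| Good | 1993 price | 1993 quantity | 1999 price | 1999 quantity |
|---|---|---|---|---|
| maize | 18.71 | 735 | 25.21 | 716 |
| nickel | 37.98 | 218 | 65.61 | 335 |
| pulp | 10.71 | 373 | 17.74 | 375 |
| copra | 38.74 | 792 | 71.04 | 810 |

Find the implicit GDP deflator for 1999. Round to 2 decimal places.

169.43

Nominal GDP 1999 = 25.21·716 + 65.61·335 + 17.74·375 + 71.04·810 = 104224.61.
Real GDP 1999 (at 1993 prices) = 18.71·716 + 37.98·335 + 10.71·375 + 38.74·810 = 61515.31.
Deflator = Nominal/Real × 100 = 104224.61/61515.31 × 100 = 169.429.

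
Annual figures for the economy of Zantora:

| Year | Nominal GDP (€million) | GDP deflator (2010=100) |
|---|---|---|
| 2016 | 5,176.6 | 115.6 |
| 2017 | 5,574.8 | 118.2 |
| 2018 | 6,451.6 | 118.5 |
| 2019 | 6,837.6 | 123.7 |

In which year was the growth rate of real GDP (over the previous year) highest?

2018

2017: real = 5574.8/1.182 = 4716.41; growth vs 2016 (4478.03) = 5.32%.
2018: real = 6451.6/1.185 = 5444.39; growth vs 2017 (4716.41) = 15.44%.
2019: real = 6837.6/1.237 = 5527.57; growth vs 2018 (5444.39) = 1.53%.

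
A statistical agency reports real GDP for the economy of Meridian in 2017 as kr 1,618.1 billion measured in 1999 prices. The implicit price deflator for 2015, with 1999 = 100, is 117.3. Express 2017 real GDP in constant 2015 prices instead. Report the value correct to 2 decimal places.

Real GDP in 2015 prices = Real GDP in 1999 prices × (P_2015/P_1999) = 1618.1 × 1.173 = 1898.03.

kr 1,898.03 billion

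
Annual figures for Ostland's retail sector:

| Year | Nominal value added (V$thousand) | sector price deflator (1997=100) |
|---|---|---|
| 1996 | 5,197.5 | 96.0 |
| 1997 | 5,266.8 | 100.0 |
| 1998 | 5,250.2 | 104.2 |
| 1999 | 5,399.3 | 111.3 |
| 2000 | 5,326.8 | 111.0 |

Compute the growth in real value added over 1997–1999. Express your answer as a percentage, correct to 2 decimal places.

Real value added 1997 = 5266.8/1.000 = 5266.80.
Real value added 1999 = 5399.3/1.113 = 4851.12.
Change = 4851.12/5266.80 − 1 = -0.0789.

-7.89%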